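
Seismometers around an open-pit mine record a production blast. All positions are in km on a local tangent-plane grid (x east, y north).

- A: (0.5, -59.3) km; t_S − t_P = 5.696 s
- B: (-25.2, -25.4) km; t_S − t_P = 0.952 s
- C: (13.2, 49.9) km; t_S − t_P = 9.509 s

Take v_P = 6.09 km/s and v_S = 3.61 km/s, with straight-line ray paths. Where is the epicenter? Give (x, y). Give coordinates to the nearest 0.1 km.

Distance from S−P lag: d = Δt · v_P v_S / (v_P − v_S) = Δt · (6.09·3.61)/(6.09−3.61) ≈ 8.8649·Δt.
So d_A = 50.49, d_B = 8.44, d_C = 84.30 km.
Circle about each station: (x − 0.5)² + (y + 59.3)² = 50.49²; (x + 25.2)² + (y + 25.4)² = 8.44²; (x − 13.2)² + (y − 49.9)² = 84.30².
Subtracting pairs of circle equations eliminates x²+y² and gives linear equations (the radical axes):
-51.4 x + 67.8 y = 241.47
25.4 x + 218.4 y = -5409.74
Solving the 2×2 system: x ≈ -32.4, y ≈ -21.0 km.

(-32.4, -21.0)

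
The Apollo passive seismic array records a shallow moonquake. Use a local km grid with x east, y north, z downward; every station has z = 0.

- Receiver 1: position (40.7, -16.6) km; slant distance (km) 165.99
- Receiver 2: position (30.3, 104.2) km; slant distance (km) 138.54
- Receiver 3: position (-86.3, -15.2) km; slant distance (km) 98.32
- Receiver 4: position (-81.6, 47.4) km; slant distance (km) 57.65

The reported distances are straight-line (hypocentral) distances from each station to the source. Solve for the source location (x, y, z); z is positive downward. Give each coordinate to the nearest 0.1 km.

x ≈ -92.3 km, y ≈ 67.4 km, depth ≈ 53.0 km

Each station gives a sphere (x−x_i)² + (y−y_i)² + z² = d_i² (stations at z=0).
Subtracting the Receiver 1 sphere from Receiver 2 and Receiver 3: z² cancels, leaving linear equations in x and y:
-20.8 x + 241.6 y = 18203.03
-254.0 x + 2.8 y = 23632.54
Solving: x ≈ -92.299, y ≈ 67.397 km (keep extra digits for the depth step; rounded: -92.3, 67.4).
Then from the Receiver 1 sphere: z² = 165.99² − (x − 40.7)² − (y + 16.6)² with x = -92.299, y = 67.397, so z ≈ 52.995 ≈ 53.0 km.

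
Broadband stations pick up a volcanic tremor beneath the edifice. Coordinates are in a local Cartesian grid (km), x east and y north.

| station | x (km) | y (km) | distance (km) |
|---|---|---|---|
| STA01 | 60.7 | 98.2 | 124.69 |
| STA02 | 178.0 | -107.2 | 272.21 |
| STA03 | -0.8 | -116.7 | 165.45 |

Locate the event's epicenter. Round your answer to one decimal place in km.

Circle about each station: (x − 60.7)² + (y − 98.2)² = 124.69²; (x − 178.0)² + (y + 107.2)² = 272.21²; (x + 0.8)² + (y + 116.7)² = 165.45².
Subtracting the STA01 equation from the STA02 and STA03 equations removes the quadratic terms:
234.6 x − 410.8 y = -28702.58
-123.0 x − 429.8 y = -11534.31
Solving the 2×2 system: x ≈ -50.2, y ≈ 41.2 km.

-50.2 km east, 41.2 km north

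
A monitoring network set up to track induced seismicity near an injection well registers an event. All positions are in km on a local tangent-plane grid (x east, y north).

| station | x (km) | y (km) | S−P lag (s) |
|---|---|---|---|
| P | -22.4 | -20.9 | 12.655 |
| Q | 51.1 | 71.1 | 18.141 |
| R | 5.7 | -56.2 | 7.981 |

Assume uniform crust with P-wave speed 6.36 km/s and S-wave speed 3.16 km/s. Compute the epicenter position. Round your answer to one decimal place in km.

54.0 km east, -42.8 km north

Distance from S−P lag: d = Δt · v_P v_S / (v_P − v_S) = Δt · (6.36·3.16)/(6.36−3.16) ≈ 6.2805·Δt.
So d_P = 79.48, d_Q = 113.93, d_R = 50.12 km.
Circle about each station: (x + 22.4)² + (y + 20.9)² = 79.48²; (x − 51.1)² + (y − 71.1)² = 113.93²; (x − 5.7)² + (y + 56.2)² = 50.12².
Subtracting the P equation from the Q and R equations removes the quadratic terms:
147.0 x + 184.0 y = 64.88
56.2 x − 70.6 y = 6057.42
Solving the 2×2 system: x ≈ 54.0, y ≈ -42.8 km.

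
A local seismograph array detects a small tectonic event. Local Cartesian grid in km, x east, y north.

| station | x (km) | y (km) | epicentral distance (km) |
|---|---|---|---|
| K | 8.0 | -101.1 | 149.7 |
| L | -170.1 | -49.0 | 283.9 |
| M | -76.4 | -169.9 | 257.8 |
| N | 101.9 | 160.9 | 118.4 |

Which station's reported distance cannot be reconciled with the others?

N

Solve using three stations at a time. Using K, L, M (subtract circle equations pairwise → linear system) gives (x, y) ≈ (107.4, 10.9).
Distances from that point to each station vs reported:
  K: calculated 149.8 vs reported 149.7 → residual 0.1 km
  L: calculated 283.9 vs reported 283.9 → residual 0.0 km
  M: calculated 257.8 vs reported 257.8 → residual 0.0 km
  N: calculated 150.1 vs reported 118.4 → residual 31.7 km
K, L, M are mutually consistent (residuals ≈ 0); N is off by 31.7 km.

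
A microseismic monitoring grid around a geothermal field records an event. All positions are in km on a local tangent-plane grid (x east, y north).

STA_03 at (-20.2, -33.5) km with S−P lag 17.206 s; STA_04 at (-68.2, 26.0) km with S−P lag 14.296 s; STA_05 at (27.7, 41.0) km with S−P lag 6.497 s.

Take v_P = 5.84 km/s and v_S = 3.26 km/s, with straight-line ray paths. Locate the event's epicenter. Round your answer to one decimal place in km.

(17.3, 87.8)

Distance from S−P lag: d = Δt · v_P v_S / (v_P − v_S) = Δt · (5.84·3.26)/(5.84−3.26) ≈ 7.3792·Δt.
So d_STA_03 = 126.97, d_STA_04 = 105.49, d_STA_05 = 47.94 km.
Circle about each station: (x + 20.2)² + (y + 33.5)² = 126.97²; (x + 68.2)² + (y − 26.0)² = 105.49²; (x − 27.7)² + (y − 41.0)² = 47.94².
Subtracting pairs of circle equations eliminates x²+y² and gives linear equations (the radical axes):
-96.0 x + 119.0 y = 8790.19
95.8 x + 149.0 y = 14741.14
Solving the 2×2 system: x ≈ 17.3, y ≈ 87.8 km.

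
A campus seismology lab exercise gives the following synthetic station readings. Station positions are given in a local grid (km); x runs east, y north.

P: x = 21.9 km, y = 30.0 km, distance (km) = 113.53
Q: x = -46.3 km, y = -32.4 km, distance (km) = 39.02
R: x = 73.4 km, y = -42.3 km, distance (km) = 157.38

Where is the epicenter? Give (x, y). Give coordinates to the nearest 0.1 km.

(-81.8, -16.2)

Circle about each station: (x − 21.9)² + (y − 30.0)² = 113.53²; (x + 46.3)² + (y + 32.4)² = 39.02²; (x − 73.4)² + (y + 42.3)² = 157.38².
Subtracting the P equation from the Q and R equations removes the quadratic terms:
-136.4 x − 124.8 y = 13180.34
103.0 x − 144.6 y = -6082.16
Solving the 2×2 system: x ≈ -81.8, y ≈ -16.2 km.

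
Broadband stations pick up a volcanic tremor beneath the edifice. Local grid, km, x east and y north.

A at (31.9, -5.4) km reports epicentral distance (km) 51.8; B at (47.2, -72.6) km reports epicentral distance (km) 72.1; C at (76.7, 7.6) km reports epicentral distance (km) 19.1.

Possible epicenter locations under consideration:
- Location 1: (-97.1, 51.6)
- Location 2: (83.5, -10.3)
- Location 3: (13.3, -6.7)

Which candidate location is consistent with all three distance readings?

For each candidate, compare |candidate − station| to the reported distance:
Location 1: residuals A 89.2, B 118.3, C 160.2 → max 160.2 km
Location 2: residuals A 0.0, B 0.0, C 0.0 → max 0.0 km
Location 3: residuals A 33.2, B 2.0, C 45.9 → max 45.9 km
Only Location 2 has all residuals ≈ 0.

Location 2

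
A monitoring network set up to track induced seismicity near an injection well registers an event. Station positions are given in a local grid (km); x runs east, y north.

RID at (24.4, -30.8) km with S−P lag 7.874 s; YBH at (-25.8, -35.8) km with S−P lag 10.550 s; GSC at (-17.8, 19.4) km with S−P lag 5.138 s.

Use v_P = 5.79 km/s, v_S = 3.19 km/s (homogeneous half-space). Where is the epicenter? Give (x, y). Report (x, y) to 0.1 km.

Distance from S−P lag: d = Δt · v_P v_S / (v_P − v_S) = Δt · (5.79·3.19)/(5.79−3.19) ≈ 7.1039·Δt.
So d_RID = 55.94, d_YBH = 74.95, d_GSC = 36.50 km.
Circle about each station: (x − 24.4)² + (y + 30.8)² = 55.94²; (x + 25.8)² + (y + 35.8)² = 74.95²; (x + 17.8)² + (y − 19.4)² = 36.50².
Subtracting pairs of circle equations eliminates x²+y² and gives linear equations (the radical axes):
-100.4 x − 10.0 y = -2084.94
-84.4 x + 100.4 y = 946.23
Solving the 2×2 system: x ≈ 18.3, y ≈ 24.8 km.

x ≈ 18.3 km, y ≈ 24.8 km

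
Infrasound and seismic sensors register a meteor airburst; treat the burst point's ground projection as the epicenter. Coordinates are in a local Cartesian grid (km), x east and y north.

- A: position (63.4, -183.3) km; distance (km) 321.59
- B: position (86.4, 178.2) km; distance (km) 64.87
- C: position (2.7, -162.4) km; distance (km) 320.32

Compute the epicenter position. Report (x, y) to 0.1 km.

(131.0, 131.1)

Circle about each station: (x − 63.4)² + (y + 183.3)² = 321.59²; (x − 86.4)² + (y − 178.2)² = 64.87²; (x − 2.7)² + (y + 162.4)² = 320.32².
Subtracting the A equation from the B and C equations removes the quadratic terms:
46.0 x + 723.0 y = 100813.76
-121.4 x + 41.8 y = -10422.17
Solving the 2×2 system: x ≈ 131.0, y ≈ 131.1 km.
Check against A (with the unrounded x, y): √((x − 63.4)²+(y + 183.3)²) = 321.59 ≈ 321.59 km. ✓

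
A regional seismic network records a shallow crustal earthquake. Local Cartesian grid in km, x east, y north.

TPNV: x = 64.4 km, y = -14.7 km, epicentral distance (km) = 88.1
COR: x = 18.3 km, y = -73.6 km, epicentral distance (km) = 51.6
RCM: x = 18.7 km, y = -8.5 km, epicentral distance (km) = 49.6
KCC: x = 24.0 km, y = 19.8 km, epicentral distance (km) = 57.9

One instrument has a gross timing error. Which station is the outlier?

Solve using three stations at a time. Using TPNV, COR, RCM (subtract circle equations pairwise → linear system) gives (x, y) ≈ (-20.2, -39.3).
Distances from that point to each station vs reported:
  TPNV: calculated 88.1 vs reported 88.1 → residual 0.0 km
  COR: calculated 51.6 vs reported 51.6 → residual 0.0 km
  RCM: calculated 49.6 vs reported 49.6 → residual 0.0 km
  KCC: calculated 73.8 vs reported 57.9 → residual 15.9 km
TPNV, COR, RCM are mutually consistent (residuals ≈ 0); KCC is off by 15.9 km.

KCC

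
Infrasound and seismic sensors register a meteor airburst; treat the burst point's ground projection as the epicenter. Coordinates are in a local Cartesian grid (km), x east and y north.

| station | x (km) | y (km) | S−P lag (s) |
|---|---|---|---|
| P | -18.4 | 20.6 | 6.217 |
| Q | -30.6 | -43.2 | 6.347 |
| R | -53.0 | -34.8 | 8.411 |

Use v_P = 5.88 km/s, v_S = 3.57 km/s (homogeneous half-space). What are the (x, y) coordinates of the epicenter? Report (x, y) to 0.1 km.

Distance from S−P lag: d = Δt · v_P v_S / (v_P − v_S) = Δt · (5.88·3.57)/(5.88−3.57) ≈ 9.0873·Δt.
So d_P = 56.50, d_Q = 57.68, d_R = 76.43 km.
Circle about each station: (x + 18.4)² + (y − 20.6)² = 56.50²; (x + 30.6)² + (y + 43.2)² = 57.68²; (x + 53.0)² + (y + 34.8)² = 76.43².
Subtracting the P equation from the Q and R equations removes the quadratic terms:
-24.4 x − 127.6 y = 1904.95
-69.2 x − 110.8 y = 607.83
Solving the 2×2 system: x ≈ 21.8, y ≈ -19.1 km.

x ≈ 21.8 km, y ≈ -19.1 km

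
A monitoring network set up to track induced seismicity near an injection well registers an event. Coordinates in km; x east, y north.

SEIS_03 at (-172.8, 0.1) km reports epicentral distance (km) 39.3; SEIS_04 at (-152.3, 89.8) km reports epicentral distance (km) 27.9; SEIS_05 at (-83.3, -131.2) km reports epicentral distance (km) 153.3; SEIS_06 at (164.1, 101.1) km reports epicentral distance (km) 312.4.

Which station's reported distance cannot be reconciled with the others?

SEIS_04

Solve using three stations at a time. Using SEIS_03, SEIS_05, SEIS_06 (subtract circle equations pairwise → linear system) gives (x, y) ≈ (-135.6, 12.9).
Distances from that point to each station vs reported:
  SEIS_03: calculated 39.3 vs reported 39.3 → residual 0.0 km
  SEIS_04: calculated 78.7 vs reported 27.9 → residual 50.8 km
  SEIS_05: calculated 153.3 vs reported 153.3 → residual 0.0 km
  SEIS_06: calculated 312.4 vs reported 312.4 → residual 0.0 km
SEIS_03, SEIS_05, SEIS_06 are mutually consistent (residuals ≈ 0); SEIS_04 is off by 50.8 km.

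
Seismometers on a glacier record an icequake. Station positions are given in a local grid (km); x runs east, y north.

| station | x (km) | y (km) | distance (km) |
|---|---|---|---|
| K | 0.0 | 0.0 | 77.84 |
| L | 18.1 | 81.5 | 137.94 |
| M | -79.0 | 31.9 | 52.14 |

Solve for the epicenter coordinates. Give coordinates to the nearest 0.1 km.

-75.2 km east, -20.1 km north

Circle about each station: x² + y² = 77.84²; (x − 18.1)² + (y − 81.5)² = 137.94²; (x + 79.0)² + (y − 31.9)² = 52.14².
Subtracting pairs of circle equations eliminates x²+y² and gives linear equations (the radical axes):
36.2 x + 163.0 y = -5998.52
-158.0 x + 63.8 y = 10599.10
Solving the 2×2 system: x ≈ -75.2, y ≈ -20.1 km.
Check against K (with the unrounded x, y): √(x²+y²) = 77.84 ≈ 77.84 km. ✓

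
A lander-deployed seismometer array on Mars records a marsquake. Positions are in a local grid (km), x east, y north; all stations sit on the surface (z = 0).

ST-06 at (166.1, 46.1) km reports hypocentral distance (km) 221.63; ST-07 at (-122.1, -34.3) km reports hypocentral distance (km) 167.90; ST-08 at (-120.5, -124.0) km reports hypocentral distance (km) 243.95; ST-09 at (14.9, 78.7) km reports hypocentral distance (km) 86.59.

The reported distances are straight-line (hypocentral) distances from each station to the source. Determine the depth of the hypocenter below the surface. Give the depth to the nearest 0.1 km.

Each station gives a sphere (x−x_i)² + (y−y_i)² + z² = d_i² (stations at z=0).
Subtracting the ST-06 sphere from ST-07 and ST-08: z² cancels, leaving linear equations in x and y:
-576.4 x − 160.8 y = 7299.93
-573.2 x − 340.2 y = -10209.92
Solving: x ≈ -39.696, y ≈ 96.894 km (keep extra digits for the depth step; rounded: -39.7, 96.9).
Then from the ST-06 sphere: z² = 221.63² − (x − 166.1)² − (y − 46.1)² with x = -39.696, y = 96.894, so z ≈ 64.713 ≈ 64.7 km.
Check against ST-09 (with the unrounded solution): distance 86.60 ≈ 86.59 km. ✓

64.7 km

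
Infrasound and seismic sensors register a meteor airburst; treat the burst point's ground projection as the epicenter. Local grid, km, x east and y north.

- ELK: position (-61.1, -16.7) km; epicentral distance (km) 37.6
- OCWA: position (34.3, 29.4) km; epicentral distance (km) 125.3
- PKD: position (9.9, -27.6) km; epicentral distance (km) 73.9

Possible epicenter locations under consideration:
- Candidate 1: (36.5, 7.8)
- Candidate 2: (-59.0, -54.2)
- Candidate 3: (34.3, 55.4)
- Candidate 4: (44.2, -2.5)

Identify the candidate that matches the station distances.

Candidate 2

For each candidate, compare |candidate − station| to the reported distance:
Candidate 1: residuals ELK 63.0, OCWA 103.6, PKD 29.6 → max 103.6 km
Candidate 2: residuals ELK 0.0, OCWA 0.0, PKD 0.0 → max 0.0 km
Candidate 3: residuals ELK 82.0, OCWA 99.3, PKD 12.6 → max 99.3 km
Candidate 4: residuals ELK 68.7, OCWA 91.9, PKD 31.4 → max 91.9 km
Only Candidate 2 has all residuals ≈ 0.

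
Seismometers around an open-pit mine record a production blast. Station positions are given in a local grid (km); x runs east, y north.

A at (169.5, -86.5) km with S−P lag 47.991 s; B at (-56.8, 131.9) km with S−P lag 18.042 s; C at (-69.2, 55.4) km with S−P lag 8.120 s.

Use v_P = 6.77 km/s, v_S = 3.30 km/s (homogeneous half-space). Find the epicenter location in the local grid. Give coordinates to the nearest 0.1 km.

Distance from S−P lag: d = Δt · v_P v_S / (v_P − v_S) = Δt · (6.77·3.30)/(6.77−3.30) ≈ 6.4383·Δt.
So d_A = 308.98, d_B = 116.16, d_C = 52.28 km.
Circle about each station: (x − 169.5)² + (y + 86.5)² = 308.98²; (x + 56.8)² + (y − 131.9)² = 116.16²; (x + 69.2)² + (y − 55.4)² = 52.28².
Subtracting pairs of circle equations eliminates x²+y² and gives linear equations (the radical axes):
-452.6 x + 436.8 y = 66386.84
-477.4 x + 283.8 y = 64380.74
Solving the 2×2 system: x ≈ -115.9, y ≈ 31.9 km.

x ≈ -115.9 km, y ≈ 31.9 km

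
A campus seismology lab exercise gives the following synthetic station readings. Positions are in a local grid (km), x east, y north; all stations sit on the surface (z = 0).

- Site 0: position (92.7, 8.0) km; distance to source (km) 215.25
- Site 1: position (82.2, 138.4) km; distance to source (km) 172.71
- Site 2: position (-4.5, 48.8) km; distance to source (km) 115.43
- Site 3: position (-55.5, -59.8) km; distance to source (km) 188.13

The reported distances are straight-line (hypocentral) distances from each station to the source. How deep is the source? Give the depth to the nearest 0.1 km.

Each station gives a sphere (x−x_i)² + (y−y_i)² + z² = d_i² (stations at z=0).
Subtracting the Site 0 sphere from Site 1 and Site 2: z² cancels, leaving linear equations in x and y:
-21.0 x + 260.8 y = 33757.93
-194.4 x + 81.6 y = 26752.88
Solving: x ≈ -86.198, y ≈ 122.499 km (keep extra digits for the depth step; rounded: -86.2, 122.5).
Then from the Site 0 sphere: z² = 215.25² − (x − 92.7)² − (y − 8.0)² with x = -86.198, y = 122.499, so z ≈ 34.901 ≈ 34.9 km.
Check against Site 3 (with the unrounded solution): distance 188.13 ≈ 188.13 km. ✓

34.9 km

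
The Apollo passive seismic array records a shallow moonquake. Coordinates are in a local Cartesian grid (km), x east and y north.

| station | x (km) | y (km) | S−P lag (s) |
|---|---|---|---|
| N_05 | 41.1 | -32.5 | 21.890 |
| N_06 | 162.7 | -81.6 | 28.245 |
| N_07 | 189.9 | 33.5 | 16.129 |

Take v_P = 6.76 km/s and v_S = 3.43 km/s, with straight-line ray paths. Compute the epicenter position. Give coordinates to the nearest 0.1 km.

Distance from S−P lag: d = Δt · v_P v_S / (v_P − v_S) = Δt · (6.76·3.43)/(6.76−3.43) ≈ 6.9630·Δt.
So d_N_05 = 152.42, d_N_06 = 196.67, d_N_07 = 112.31 km.
Circle about each station: (x − 41.1)² + (y + 32.5)² = 152.42²; (x − 162.7)² + (y + 81.6)² = 196.67²; (x − 189.9)² + (y − 33.5)² = 112.31².
Subtracting the N_05 equation from the N_06 and N_07 equations removes the quadratic terms:
243.2 x − 98.2 y = 14937.16
297.6 x + 132.0 y = 45057.12
Solving the 2×2 system: x ≈ 104.3, y ≈ 106.2 km.

(104.3, 106.2)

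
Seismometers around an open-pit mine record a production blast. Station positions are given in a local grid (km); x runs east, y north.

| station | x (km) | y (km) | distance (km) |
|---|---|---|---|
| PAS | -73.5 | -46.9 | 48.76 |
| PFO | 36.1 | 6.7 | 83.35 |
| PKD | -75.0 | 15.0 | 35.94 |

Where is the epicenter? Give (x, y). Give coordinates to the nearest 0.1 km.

Circle about each station: (x + 73.5)² + (y + 46.9)² = 48.76²; (x − 36.1)² + (y − 6.7)² = 83.35²; (x + 75.0)² + (y − 15.0)² = 35.94².
Subtracting the PAS equation from the PFO and PKD equations removes the quadratic terms:
219.2 x + 107.2 y = -10823.44
-3.0 x + 123.8 y = -666.01
Solving the 2×2 system: x ≈ -46.2, y ≈ -6.5 km.

(-46.2, -6.5)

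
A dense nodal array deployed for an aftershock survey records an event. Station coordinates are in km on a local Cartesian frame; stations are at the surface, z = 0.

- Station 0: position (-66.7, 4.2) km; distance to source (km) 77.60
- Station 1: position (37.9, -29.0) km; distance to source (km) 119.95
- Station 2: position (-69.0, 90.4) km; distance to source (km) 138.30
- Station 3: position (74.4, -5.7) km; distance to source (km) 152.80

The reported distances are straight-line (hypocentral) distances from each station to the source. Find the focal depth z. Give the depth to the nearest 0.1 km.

Each station gives a sphere (x−x_i)² + (y−y_i)² + z² = d_i² (stations at z=0).
Subtracting the Station 0 sphere from Station 1 and Station 2: z² cancels, leaving linear equations in x and y:
209.2 x − 66.4 y = -10555.36
-4.6 x + 172.4 y = -4638.50
Solving: x ≈ -59.500, y ≈ -28.493 km (keep extra digits for the depth step; rounded: -59.5, -28.5).
Then from the Station 0 sphere: z² = 77.60² − (x + 66.7)² − (y − 4.2)² with x = -59.500, y = -28.493, so z ≈ 70.008 ≈ 70.0 km.

70.0 km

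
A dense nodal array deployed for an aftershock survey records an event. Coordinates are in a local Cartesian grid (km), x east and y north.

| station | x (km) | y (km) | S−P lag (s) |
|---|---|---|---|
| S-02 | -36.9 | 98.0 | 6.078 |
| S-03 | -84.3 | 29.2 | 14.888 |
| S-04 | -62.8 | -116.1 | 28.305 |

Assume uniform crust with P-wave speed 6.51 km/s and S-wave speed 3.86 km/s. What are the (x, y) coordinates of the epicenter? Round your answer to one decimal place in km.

Distance from S−P lag: d = Δt · v_P v_S / (v_P − v_S) = Δt · (6.51·3.86)/(6.51−3.86) ≈ 9.4825·Δt.
So d_S-02 = 57.63, d_S-03 = 141.18, d_S-04 = 268.40 km.
Circle about each station: (x + 36.9)² + (y − 98.0)² = 57.63²; (x + 84.3)² + (y − 29.2)² = 141.18²; (x + 62.8)² + (y + 116.1)² = 268.40².
Subtracting the S-02 equation from the S-03 and S-04 equations removes the quadratic terms:
-94.8 x − 137.6 y = -19617.06
-51.8 x − 428.2 y = -62259.90
Solving the 2×2 system: x ≈ -5.0, y ≈ 146.0 km.
Check against S-02 (with the unrounded x, y): √((x + 36.9)²+(y − 98.0)²) = 57.64 ≈ 57.63 km. ✓

x ≈ -5.0 km, y ≈ 146.0 km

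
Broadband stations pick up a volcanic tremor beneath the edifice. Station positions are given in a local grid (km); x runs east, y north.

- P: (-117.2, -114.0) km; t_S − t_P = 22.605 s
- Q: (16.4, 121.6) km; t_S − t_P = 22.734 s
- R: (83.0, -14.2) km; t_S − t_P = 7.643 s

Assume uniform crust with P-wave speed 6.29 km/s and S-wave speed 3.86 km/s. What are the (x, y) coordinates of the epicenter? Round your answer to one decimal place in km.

x ≈ 107.0 km, y ≈ -86.7 km

Distance from S−P lag: d = Δt · v_P v_S / (v_P − v_S) = Δt · (6.29·3.86)/(6.29−3.86) ≈ 9.9915·Δt.
So d_P = 225.86, d_Q = 227.15, d_R = 76.37 km.
Circle about each station: (x + 117.2)² + (y + 114.0)² = 225.86²; (x − 16.4)² + (y − 121.6)² = 227.15²; (x − 83.0)² + (y + 14.2)² = 76.37².
Subtracting pairs of circle equations eliminates x²+y² and gives linear equations (the radical axes):
267.2 x + 471.2 y = -12260.70
400.4 x + 199.6 y = 25539.16
Solving the 2×2 system: x ≈ 107.0, y ≈ -86.7 km.
Check against P (with the unrounded x, y): √((x + 117.2)²+(y + 114.0)²) = 225.86 ≈ 225.86 km. ✓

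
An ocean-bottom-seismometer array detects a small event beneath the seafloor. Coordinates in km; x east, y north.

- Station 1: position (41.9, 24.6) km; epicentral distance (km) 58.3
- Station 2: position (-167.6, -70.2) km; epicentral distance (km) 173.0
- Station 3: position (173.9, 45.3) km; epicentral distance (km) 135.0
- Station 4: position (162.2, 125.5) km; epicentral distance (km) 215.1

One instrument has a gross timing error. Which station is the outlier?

Station 3

Solve using three stations at a time. Using Station 1, Station 2, Station 4 (subtract circle equations pairwise → linear system) gives (x, y) ≈ (-5.9, -8.6).
Distances from that point to each station vs reported:
  Station 1: calculated 58.3 vs reported 58.3 → residual 0.0 km
  Station 2: calculated 173.0 vs reported 173.0 → residual 0.0 km
  Station 3: calculated 187.8 vs reported 135.0 → residual 52.8 km
  Station 4: calculated 215.1 vs reported 215.1 → residual 0.0 km
Station 1, Station 2, Station 4 are mutually consistent (residuals ≈ 0); Station 3 is off by 52.8 km.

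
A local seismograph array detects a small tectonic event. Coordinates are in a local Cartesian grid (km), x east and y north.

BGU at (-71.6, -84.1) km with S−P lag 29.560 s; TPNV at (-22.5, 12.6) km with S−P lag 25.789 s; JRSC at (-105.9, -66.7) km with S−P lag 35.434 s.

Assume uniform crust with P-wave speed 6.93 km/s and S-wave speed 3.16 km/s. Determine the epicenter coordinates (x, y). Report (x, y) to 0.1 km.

Distance from S−P lag: d = Δt · v_P v_S / (v_P − v_S) = Δt · (6.93·3.16)/(6.93−3.16) ≈ 5.8087·Δt.
So d_BGU = 171.71, d_TPNV = 149.80, d_JRSC = 205.83 km.
Circle about each station: (x + 71.6)² + (y + 84.1)² = 171.71²; (x + 22.5)² + (y − 12.6)² = 149.80²; (x + 105.9)² + (y + 66.7)² = 205.83².
Subtracting the BGU equation from the TPNV and JRSC equations removes the quadratic terms:
98.2 x + 193.4 y = -4490.08
-68.6 x + 34.8 y = -9417.33
Solving the 2×2 system: x ≈ 99.8, y ≈ -73.9 km.
Check against BGU (with the unrounded x, y): √((x + 71.6)²+(y + 84.1)²) = 171.70 ≈ 171.71 km. ✓

x ≈ 99.8 km, y ≈ -73.9 km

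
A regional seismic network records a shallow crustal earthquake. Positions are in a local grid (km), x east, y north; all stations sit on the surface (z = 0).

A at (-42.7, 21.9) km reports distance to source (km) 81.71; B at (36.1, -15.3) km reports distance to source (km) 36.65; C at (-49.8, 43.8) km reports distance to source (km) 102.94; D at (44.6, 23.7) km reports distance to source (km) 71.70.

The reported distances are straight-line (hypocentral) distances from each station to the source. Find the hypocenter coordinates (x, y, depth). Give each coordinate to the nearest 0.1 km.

x ≈ 11.0 km, y ≈ -38.1 km, depth ≈ 13.9 km

Each station gives a sphere (x−x_i)² + (y−y_i)² + z² = d_i² (stations at z=0).
Subtracting the A sphere from B and C: z² cancels, leaving linear equations in x and y:
157.6 x − 74.4 y = 4567.70
-14.2 x + 43.8 y = -1824.54
Solving: x ≈ 11.002, y ≈ -38.089 km (keep extra digits for the depth step; rounded: 11.0, -38.1).
Then from the A sphere: z² = 81.71² − (x + 42.7)² − (y − 21.9)² with x = 11.002, y = -38.089, so z ≈ 13.926 ≈ 13.9 km.
Check against D (with the unrounded solution): distance 71.70 ≈ 71.70 km. ✓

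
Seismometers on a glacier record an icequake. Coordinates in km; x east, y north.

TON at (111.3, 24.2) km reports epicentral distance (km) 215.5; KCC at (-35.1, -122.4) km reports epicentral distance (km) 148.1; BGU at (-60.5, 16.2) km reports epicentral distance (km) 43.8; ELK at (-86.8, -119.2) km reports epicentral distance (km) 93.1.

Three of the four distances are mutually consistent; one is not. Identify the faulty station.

Solve using three stations at a time. Using TON, KCC, BGU (subtract circle equations pairwise → linear system) gives (x, y) ≈ (-103.6, 8.9).
Distances from that point to each station vs reported:
  TON: calculated 215.5 vs reported 215.5 → residual 0.0 km
  KCC: calculated 148.1 vs reported 148.1 → residual 0.0 km
  BGU: calculated 43.8 vs reported 43.8 → residual 0.0 km
  ELK: calculated 129.2 vs reported 93.1 → residual 36.1 km
TON, KCC, BGU are mutually consistent (residuals ≈ 0); ELK is off by 36.1 km.

ELK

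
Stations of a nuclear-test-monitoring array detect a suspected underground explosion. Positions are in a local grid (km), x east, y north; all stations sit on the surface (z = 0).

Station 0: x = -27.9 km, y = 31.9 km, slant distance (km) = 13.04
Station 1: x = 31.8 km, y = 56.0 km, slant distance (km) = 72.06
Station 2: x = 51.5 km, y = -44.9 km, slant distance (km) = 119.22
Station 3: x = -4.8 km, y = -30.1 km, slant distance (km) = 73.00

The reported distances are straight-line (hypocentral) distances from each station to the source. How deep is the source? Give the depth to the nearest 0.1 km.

Each station gives a sphere (x−x_i)² + (y−y_i)² + z² = d_i² (stations at z=0).
Subtracting the Station 0 sphere from Station 1 and Station 2: z² cancels, leaving linear equations in x and y:
119.4 x + 48.2 y = -2671.38
158.8 x − 153.6 y = -11171.13
Solving: x ≈ -36.500, y ≈ 34.993 km (keep extra digits for the depth step; rounded: -36.5, 35.0).
Then from the Station 0 sphere: z² = 13.04² − (x + 27.9)² − (y − 31.9)² with x = -36.500, y = 34.993, so z ≈ 9.301 ≈ 9.3 km.

depth ≈ 9.3 km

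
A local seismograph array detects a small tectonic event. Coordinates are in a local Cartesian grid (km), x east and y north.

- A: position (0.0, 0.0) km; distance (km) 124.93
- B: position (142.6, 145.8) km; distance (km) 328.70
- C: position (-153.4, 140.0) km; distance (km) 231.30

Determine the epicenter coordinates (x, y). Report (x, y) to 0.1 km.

-93.1 km east, -83.3 km north

Circle about each station: x² + y² = 124.93²; (x − 142.6)² + (y − 145.8)² = 328.70²; (x + 153.4)² + (y − 140.0)² = 231.30².
Subtracting pairs of circle equations eliminates x²+y² and gives linear equations (the radical axes):
285.2 x + 291.6 y = -50843.79
-306.8 x + 280.0 y = 5239.37
Solving the 2×2 system: x ≈ -93.1, y ≈ -83.3 km.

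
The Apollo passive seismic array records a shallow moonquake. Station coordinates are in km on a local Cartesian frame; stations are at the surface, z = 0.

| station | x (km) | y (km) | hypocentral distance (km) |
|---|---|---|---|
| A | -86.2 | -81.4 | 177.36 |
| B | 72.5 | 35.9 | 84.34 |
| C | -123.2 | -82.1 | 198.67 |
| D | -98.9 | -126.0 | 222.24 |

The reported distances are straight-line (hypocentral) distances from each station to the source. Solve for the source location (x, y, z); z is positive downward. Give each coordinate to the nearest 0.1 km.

Each station gives a sphere (x−x_i)² + (y−y_i)² + z² = d_i² (stations at z=0).
Subtracting the A sphere from B and C: z² cancels, leaving linear equations in x and y:
317.4 x + 234.6 y = 16831.99
-74.0 x − 1.4 y = -150.95
Solving: x ≈ 0.700, y ≈ 70.800 km (keep extra digits for the depth step; rounded: 0.7, 70.8).
Then from the A sphere: z² = 177.36² − (x + 86.2)² − (y + 81.4)² with x = 0.700, y = 70.800, so z ≈ 27.205 ≈ 27.2 km.
Check against D (with the unrounded solution): distance 222.24 ≈ 222.24 km. ✓

(0.7, 70.8, 27.2)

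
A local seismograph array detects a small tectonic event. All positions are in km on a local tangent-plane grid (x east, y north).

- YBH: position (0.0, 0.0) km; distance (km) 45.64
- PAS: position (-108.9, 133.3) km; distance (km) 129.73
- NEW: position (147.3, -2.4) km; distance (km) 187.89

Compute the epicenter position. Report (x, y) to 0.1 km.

Circle about each station: x² + y² = 45.64²; (x + 108.9)² + (y − 133.3)² = 129.73²; (x − 147.3)² + (y + 2.4)² = 187.89².
Subtracting the YBH equation from the PAS and NEW equations removes the quadratic terms:
-217.8 x + 266.6 y = 14881.24
294.6 x − 4.8 y = -11516.59
Solving the 2×2 system: x ≈ -38.7, y ≈ 24.2 km.

(-38.7, 24.2)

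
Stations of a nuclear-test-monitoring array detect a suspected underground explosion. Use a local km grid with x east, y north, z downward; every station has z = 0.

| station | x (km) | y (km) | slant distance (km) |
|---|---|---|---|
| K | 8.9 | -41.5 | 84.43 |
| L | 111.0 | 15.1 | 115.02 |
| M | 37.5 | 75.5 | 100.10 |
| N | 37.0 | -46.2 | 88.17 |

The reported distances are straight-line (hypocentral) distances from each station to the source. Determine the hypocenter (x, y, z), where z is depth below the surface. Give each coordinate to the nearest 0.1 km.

x ≈ 19.7 km, y ≈ 5.5 km, depth ≈ 69.3 km

Each station gives a sphere (x−x_i)² + (y−y_i)² + z² = d_i² (stations at z=0).
Subtracting the K sphere from L and M: z² cancels, leaving linear equations in x and y:
204.2 x + 113.2 y = 4646.37
57.2 x + 234.0 y = 2413.45
Solving: x ≈ 19.707, y ≈ 5.497 km (keep extra digits for the depth step; rounded: 19.7, 5.5).
Then from the K sphere: z² = 84.43² − (x − 8.9)² − (y + 41.5)² with x = 19.707, y = 5.497, so z ≈ 69.303 ≈ 69.3 km.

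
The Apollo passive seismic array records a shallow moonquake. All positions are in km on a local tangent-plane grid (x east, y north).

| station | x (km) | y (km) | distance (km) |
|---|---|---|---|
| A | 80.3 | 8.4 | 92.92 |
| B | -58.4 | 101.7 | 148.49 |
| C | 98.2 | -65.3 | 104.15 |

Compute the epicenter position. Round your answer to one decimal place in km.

Circle about each station: (x − 80.3)² + (y − 8.4)² = 92.92²; (x + 58.4)² + (y − 101.7)² = 148.49²; (x − 98.2)² + (y + 65.3)² = 104.15².
Subtracting the A equation from the B and C equations removes the quadratic terms:
-277.4 x + 186.6 y = -6180.35
35.8 x − 147.4 y = 5175.58
Solving the 2×2 system: x ≈ -1.6, y ≈ -35.5 km.

x ≈ -1.6 km, y ≈ -35.5 km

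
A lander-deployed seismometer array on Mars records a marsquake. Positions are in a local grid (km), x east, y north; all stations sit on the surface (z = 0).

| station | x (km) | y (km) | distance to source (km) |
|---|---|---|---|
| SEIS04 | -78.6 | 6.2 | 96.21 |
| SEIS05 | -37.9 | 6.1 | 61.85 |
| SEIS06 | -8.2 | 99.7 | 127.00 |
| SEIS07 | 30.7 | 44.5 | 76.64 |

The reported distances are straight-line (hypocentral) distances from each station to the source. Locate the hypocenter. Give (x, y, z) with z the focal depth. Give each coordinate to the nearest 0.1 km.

x ≈ 8.4 km, y ≈ -22.8 km, depth ≈ 29.1 km

Each station gives a sphere (x−x_i)² + (y−y_i)² + z² = d_i² (stations at z=0).
Subtracting the SEIS04 sphere from SEIS05 and SEIS06: z² cancels, leaving linear equations in x and y:
81.4 x − 0.2 y = 688.16
140.8 x + 187.0 y = -3081.71
Solving: x ≈ 8.398, y ≈ -22.803 km (keep extra digits for the depth step; rounded: 8.4, -22.8).
Then from the SEIS04 sphere: z² = 96.21² − (x + 78.6)² − (y − 6.2)² with x = 8.398, y = -22.803, so z ≈ 29.095 ≈ 29.1 km.
Check against SEIS07 (with the unrounded solution): distance 76.64 ≈ 76.64 km. ✓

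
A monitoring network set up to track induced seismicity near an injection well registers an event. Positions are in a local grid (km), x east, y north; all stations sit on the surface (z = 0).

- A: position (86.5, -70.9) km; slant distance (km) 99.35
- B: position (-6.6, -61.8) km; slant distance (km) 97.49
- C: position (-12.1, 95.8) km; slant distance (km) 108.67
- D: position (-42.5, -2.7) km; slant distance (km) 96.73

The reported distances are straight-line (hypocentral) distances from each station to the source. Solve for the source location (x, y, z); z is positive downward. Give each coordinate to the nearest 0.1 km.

x ≈ 45.6 km, y ≈ 11.6 km, depth ≈ 37.3 km

Each station gives a sphere (x−x_i)² + (y−y_i)² + z² = d_i² (stations at z=0).
Subtracting the A sphere from B and C: z² cancels, leaving linear equations in x and y:
-186.2 x + 18.2 y = -8280.14
-197.2 x + 333.4 y = -5123.76
Solving: x ≈ 45.603, y ≈ 11.605 km (keep extra digits for the depth step; rounded: 45.6, 11.6).
Then from the A sphere: z² = 99.35² − (x − 86.5)² − (y + 70.9)² with x = 45.603, y = 11.605, so z ≈ 37.293 ≈ 37.3 km.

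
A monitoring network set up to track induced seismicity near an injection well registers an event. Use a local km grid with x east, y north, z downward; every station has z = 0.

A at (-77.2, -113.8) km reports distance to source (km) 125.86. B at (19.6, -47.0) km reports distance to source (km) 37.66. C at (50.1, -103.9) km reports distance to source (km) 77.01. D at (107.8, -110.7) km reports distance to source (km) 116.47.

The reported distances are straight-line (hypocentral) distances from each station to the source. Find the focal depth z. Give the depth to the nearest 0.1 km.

z ≈ 37.5 km

Each station gives a sphere (x−x_i)² + (y−y_i)² + z² = d_i² (stations at z=0).
Subtracting the A sphere from B and C: z² cancels, leaving linear equations in x and y:
193.6 x + 133.6 y = -1894.66
254.6 x + 19.8 y = 4305.14
Solving: x ≈ 20.300, y ≈ -43.598 km (keep extra digits for the depth step; rounded: 20.3, -43.6).
Then from the A sphere: z² = 125.86² − (x + 77.2)² − (y + 113.8)² with x = 20.300, y = -43.598, so z ≈ 37.499 ≈ 37.5 km.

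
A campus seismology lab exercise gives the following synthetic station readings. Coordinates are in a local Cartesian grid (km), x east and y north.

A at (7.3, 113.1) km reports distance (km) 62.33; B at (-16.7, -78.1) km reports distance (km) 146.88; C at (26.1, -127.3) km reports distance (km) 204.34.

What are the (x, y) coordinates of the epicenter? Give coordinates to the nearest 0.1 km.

Circle about each station: (x − 7.3)² + (y − 113.1)² = 62.33²; (x + 16.7)² + (y + 78.1)² = 146.88²; (x − 26.1)² + (y + 127.3)² = 204.34².
Subtracting the A equation from the B and C equations removes the quadratic terms:
-48.0 x − 382.4 y = -24155.11
37.6 x − 480.8 y = -33828.21
Solving the 2×2 system: x ≈ -35.3, y ≈ 67.6 km.

(-35.3, 67.6)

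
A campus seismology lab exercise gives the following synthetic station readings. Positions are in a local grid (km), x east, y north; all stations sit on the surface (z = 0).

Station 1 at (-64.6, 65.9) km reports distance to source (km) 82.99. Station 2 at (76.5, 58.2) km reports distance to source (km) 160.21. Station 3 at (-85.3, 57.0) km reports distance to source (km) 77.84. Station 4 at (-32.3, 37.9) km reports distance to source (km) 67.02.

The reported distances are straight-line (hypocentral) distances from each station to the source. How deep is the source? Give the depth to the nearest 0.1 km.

z ≈ 34.9 km

Each station gives a sphere (x−x_i)² + (y−y_i)² + z² = d_i² (stations at z=0).
Subtracting the Station 1 sphere from Station 2 and Station 3: z² cancels, leaving linear equations in x and y:
282.2 x − 15.4 y = -18056.38
-41.4 x − 17.8 y = 2837.39
Solving: x ≈ -64.497, y ≈ -9.394 km (keep extra digits for the depth step; rounded: -64.5, -9.4).
Then from the Station 1 sphere: z² = 82.99² − (x + 64.6)² − (y − 65.9)² with x = -64.497, y = -9.394, so z ≈ 34.902 ≈ 34.9 km.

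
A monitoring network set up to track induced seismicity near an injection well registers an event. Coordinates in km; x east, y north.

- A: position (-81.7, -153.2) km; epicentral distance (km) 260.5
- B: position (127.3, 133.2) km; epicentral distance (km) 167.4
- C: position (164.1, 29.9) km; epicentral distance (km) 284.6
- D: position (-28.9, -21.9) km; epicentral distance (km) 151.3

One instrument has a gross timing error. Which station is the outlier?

B

Solve using three stations at a time. Using A, C, D (subtract circle equations pairwise → linear system) gives (x, y) ≈ (-110.3, 105.8).
Distances from that point to each station vs reported:
  A: calculated 260.6 vs reported 260.5 → residual 0.1 km
  B: calculated 239.1 vs reported 167.4 → residual 71.7 km
  C: calculated 284.7 vs reported 284.6 → residual 0.1 km
  D: calculated 151.4 vs reported 151.3 → residual 0.1 km
A, C, D are mutually consistent (residuals ≈ 0); B is off by 71.7 km.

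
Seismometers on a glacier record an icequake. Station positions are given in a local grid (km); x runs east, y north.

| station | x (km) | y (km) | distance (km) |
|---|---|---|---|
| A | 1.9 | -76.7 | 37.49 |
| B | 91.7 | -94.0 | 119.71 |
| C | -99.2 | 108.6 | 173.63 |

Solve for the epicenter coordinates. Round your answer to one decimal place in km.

Circle about each station: (x − 1.9)² + (y + 76.7)² = 37.49²; (x − 91.7)² + (y + 94.0)² = 119.71²; (x + 99.2)² + (y − 108.6)² = 173.63².
Subtracting the A equation from the B and C equations removes the quadratic terms:
179.6 x − 34.6 y = -1566.59
-202.2 x + 370.6 y = -12993.78
Solving the 2×2 system: x ≈ -17.3, y ≈ -44.5 km.

x ≈ -17.3 km, y ≈ -44.5 km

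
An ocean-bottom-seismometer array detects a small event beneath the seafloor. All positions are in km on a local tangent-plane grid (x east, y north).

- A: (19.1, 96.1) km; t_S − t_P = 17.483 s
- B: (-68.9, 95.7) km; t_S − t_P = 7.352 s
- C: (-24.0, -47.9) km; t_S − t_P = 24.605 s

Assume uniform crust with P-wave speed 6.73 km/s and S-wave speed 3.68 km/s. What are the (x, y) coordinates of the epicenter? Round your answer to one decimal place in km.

x ≈ -119.3 km, y ≈ 127.7 km

Distance from S−P lag: d = Δt · v_P v_S / (v_P − v_S) = Δt · (6.73·3.68)/(6.73−3.68) ≈ 8.1201·Δt.
So d_A = 141.96, d_B = 59.70, d_C = 199.80 km.
Circle about each station: (x − 19.1)² + (y − 96.1)² = 141.96²; (x + 68.9)² + (y − 95.7)² = 59.70²; (x + 24.0)² + (y + 47.9)² = 199.80².
Subtracting the A equation from the B and C equations removes the quadratic terms:
-176.0 x − 0.8 y = 20894.23
-86.2 x − 288.0 y = -26497.01
Solving the 2×2 system: x ≈ -119.3, y ≈ 127.7 km.
Check against A (with the unrounded x, y): √((x − 19.1)²+(y − 96.1)²) = 141.96 ≈ 141.96 km. ✓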